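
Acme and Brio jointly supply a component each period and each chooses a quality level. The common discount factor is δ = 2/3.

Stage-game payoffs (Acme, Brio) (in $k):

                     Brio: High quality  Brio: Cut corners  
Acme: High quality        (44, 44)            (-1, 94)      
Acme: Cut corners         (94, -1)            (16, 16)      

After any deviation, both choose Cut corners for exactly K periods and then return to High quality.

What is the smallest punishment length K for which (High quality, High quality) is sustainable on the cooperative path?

No profitable deviation requires (44−16)(δ+…+δ^K) ≥ 94−44, i.e. δ+…+δ^K ≥ 25/14 ≈ 1.7857.
With δ = 2/3, the partial sums are K=1: 0.6667, K=2: 1.1111, K=3: 1.4074, K=4: 1.6049, K=5: 1.7366, K=6: 1.8244.
K = 6 is the first length at which the sum reaches 1.7857.

6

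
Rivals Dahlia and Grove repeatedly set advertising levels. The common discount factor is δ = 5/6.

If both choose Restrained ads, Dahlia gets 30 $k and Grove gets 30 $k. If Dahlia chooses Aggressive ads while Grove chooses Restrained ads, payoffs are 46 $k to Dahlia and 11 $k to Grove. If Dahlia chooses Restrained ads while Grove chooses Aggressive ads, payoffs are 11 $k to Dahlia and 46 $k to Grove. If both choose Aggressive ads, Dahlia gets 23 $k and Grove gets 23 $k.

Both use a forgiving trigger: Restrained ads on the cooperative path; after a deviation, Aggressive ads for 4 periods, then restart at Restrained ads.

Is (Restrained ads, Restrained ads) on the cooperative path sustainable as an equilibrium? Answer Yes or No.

Yes

A one-shot deviation gives 46 now, then 23 for 4 periods, then back to 30.
Gain from deviating: (46−30) today; loss: (30−23) in each of the next 4 periods.
No-deviation condition: (30−23)(δ+…+δ^4) ≥ 46−30, i.e. δ+…+δ^4 ≥ 16/7.
At δ = 5/6: δ+…+δ^4 = 2.5887 ≥ 2.2857.
So cooperation is sustainable.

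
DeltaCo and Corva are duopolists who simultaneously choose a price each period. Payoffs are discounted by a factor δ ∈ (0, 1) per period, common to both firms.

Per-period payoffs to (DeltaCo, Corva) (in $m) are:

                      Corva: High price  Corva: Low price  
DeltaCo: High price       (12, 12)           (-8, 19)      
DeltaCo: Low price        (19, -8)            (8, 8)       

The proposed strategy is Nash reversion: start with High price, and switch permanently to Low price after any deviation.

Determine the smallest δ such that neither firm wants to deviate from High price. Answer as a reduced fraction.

7/11

One-period gain from deviating is 19 − 12 = 7. The loss is 12 − 8 = 4 in every subsequent period, with present value 4·δ/(1−δ).
Deviation is unprofitable when 4·δ/(1−δ) ≥ 7, i.e. δ/(1−δ) ≥ 7/4.
Equivalently δ ≥ 7/(7+4) = 7/11.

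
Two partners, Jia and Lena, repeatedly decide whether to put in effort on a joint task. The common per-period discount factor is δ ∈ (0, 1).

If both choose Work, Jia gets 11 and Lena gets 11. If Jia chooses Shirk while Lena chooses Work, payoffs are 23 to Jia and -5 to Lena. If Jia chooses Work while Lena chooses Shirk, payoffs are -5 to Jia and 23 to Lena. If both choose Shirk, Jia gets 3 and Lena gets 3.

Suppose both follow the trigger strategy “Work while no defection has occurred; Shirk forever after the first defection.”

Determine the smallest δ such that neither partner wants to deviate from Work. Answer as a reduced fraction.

3/5

One-period gain from deviating is 23 − 11 = 12. The loss is 11 − 3 = 8 in every subsequent period, with present value 8·δ/(1−δ).
Deviation is unprofitable when 8·δ/(1−δ) ≥ 12, i.e. δ/(1−δ) ≥ 3/2.
Equivalently δ ≥ 12/(12+8) = 3/5.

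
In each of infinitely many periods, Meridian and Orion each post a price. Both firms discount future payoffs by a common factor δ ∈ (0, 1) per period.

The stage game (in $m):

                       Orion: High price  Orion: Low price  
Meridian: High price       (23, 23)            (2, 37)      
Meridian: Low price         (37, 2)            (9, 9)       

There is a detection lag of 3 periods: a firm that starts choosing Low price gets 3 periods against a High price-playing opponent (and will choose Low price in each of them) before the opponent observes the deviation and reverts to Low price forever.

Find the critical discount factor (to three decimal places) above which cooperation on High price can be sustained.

0.794

A deviator earns 37 for 3 periods, then 9 forever; cooperating earns 23 forever. Multiplying the IC by (1−δ):
23 ≥ 37(1−δ^3) + 9δ^3, so 28·δ^3 ≥ 14 and δ^3 ≥ 1/2.
δ ≥ (1/2)^(1/3) ≈ 0.794.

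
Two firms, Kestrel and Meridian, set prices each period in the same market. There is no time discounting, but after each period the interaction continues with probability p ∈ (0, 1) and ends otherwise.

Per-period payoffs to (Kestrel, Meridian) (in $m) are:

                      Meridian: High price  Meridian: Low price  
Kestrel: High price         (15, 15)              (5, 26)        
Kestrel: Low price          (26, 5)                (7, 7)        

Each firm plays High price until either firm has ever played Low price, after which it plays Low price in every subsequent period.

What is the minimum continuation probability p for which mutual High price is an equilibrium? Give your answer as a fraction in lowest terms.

With no time discounting, the continuation probability p plays the role of the discount factor.
Grim-trigger IC: 15/(1−p) ≥ 26 + 7p/(1−p) ⇒ p ≥ (26−15)/(26−7) = 11/19.

11/19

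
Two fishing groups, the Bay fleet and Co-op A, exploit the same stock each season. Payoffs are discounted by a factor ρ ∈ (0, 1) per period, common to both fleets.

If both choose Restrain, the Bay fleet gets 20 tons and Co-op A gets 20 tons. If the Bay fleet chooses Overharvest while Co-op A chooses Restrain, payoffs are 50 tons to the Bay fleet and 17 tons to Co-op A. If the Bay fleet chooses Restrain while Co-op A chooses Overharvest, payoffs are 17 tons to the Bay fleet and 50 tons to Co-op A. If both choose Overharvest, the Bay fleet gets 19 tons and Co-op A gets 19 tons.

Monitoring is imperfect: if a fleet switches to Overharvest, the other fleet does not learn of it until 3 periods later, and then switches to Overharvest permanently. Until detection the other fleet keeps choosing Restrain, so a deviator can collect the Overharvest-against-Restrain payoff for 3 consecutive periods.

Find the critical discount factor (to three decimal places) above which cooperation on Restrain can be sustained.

Deviating for the 3 undetected periods gains 50−20 = 30 per period over cooperation, then loses 20−19 = 1 per period forever once punishment starts.
Gain: 30(1 + ρ + … + ρ^2); loss: 1·ρ^3/(1−ρ).
No profitable deviation ⇔ 30(1−ρ^3) ≤ 1·ρ^3, i.e. ρ^3 ≥ 30/(30+1) = 30/31.
Hence ρ ≥ (30/31)^(1/3) ≈ 0.989.

0.989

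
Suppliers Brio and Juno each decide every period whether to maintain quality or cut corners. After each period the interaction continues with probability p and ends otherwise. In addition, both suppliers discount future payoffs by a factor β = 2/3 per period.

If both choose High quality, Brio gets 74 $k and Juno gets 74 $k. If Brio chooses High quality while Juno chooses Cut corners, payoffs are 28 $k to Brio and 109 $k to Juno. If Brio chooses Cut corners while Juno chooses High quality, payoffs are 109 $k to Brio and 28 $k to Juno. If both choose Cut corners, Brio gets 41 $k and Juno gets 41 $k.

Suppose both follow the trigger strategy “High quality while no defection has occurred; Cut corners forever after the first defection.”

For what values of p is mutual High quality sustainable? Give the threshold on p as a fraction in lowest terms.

With continuation probability p and discount β, the effective per-period discount factor is βp.
Grim-trigger IC: βp ≥ (109−74)/(109−41) = 35/68.
So p ≥ (35/68)/(2/3) = 105/136.

105/136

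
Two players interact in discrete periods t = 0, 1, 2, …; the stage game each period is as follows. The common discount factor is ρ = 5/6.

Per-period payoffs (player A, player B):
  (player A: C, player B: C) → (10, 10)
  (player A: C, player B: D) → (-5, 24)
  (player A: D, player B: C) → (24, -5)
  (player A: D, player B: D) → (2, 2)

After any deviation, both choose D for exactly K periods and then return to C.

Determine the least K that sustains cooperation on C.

3

Need Σ_{k=1}^{K} ρ^k ≥ (24−10)/(10−2) = 1.7500 at ρ = 5/6.
At K = 2 the sum is 1.5278 < 1.7500; at K = 3 it is 2.1065 ≥ 1.7500.
So the minimum punishment length is K = 3.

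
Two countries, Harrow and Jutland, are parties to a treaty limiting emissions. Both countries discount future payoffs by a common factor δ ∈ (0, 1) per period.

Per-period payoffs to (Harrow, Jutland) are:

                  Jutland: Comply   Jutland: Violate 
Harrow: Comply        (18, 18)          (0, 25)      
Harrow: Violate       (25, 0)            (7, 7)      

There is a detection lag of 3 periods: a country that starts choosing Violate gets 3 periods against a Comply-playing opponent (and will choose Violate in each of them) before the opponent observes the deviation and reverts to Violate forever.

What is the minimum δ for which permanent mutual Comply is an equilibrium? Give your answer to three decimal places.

0.730

Deviating for the 3 undetected periods gains 25−18 = 7 per period over cooperation, then loses 18−7 = 11 per period forever once punishment starts.
Gain: 7(1 + δ + … + δ^2); loss: 11·δ^3/(1−δ).
No profitable deviation ⇔ 7(1−δ^3) ≤ 11·δ^3, i.e. δ^3 ≥ 7/(7+11) = 7/18.
Hence δ ≥ (7/18)^(1/3) ≈ 0.730.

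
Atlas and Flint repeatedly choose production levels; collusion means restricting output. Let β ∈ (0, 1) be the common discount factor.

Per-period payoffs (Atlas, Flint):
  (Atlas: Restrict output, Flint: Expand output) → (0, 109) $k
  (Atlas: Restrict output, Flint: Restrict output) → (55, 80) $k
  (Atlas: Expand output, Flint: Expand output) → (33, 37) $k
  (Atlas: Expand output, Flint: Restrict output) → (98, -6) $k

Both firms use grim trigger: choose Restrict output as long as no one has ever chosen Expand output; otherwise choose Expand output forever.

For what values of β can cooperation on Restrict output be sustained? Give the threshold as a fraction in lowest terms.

Atlas's threshold: (98−55)/(98−33) = 43/65.
Flint's threshold: (109−80)/(109−37) = 29/72.
43/65 > 29/72, so Atlas binds and β* = 43/65.

43/65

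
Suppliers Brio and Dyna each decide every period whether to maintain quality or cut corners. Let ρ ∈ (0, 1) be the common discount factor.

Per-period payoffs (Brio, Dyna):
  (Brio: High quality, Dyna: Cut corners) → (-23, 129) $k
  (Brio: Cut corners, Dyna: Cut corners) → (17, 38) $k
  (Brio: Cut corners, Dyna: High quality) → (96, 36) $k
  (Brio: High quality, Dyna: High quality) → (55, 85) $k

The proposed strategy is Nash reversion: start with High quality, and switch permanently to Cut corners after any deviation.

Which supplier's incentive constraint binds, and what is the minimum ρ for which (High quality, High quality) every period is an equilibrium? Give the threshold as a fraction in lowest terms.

For Brio: deviation gain 96−55 = 41, per-period punishment loss 55−17 = 38. IC gives ρ ≥ 41/79.
For Dyna: gain 44, loss 47 per period, so ρ ≥ 44/91.
The tighter constraint is Brio's, so cooperation needs ρ ≥ 41/79.

Brio; ρ ≥ 41/79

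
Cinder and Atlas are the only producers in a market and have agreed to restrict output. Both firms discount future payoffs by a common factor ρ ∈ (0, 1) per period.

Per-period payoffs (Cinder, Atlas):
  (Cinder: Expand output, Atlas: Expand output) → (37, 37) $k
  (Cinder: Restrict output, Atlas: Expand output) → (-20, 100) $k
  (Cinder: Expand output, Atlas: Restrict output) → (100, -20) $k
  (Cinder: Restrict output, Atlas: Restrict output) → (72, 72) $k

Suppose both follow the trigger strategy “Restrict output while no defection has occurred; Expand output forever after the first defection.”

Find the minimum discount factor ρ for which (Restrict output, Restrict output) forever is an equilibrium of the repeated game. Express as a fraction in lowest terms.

72/(1−ρ) ≥ 100 + 37ρ/(1−ρ)
72 ≥ 100 − 63ρ
ρ ≥ 28/63 = 4/9.

4/9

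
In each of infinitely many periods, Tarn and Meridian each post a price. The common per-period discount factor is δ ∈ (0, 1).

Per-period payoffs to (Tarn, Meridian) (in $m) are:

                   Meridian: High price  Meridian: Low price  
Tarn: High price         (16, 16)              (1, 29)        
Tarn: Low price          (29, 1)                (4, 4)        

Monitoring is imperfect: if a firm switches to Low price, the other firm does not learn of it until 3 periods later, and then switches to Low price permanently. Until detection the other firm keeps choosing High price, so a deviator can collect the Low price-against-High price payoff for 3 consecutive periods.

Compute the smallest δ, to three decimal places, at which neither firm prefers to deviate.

0.804

A deviator earns 29 for 3 periods, then 4 forever; cooperating earns 16 forever. Multiplying the IC by (1−δ):
16 ≥ 29(1−δ^3) + 4δ^3, so 25·δ^3 ≥ 13 and δ^3 ≥ 13/25.
δ ≥ (13/25)^(1/3) ≈ 0.804.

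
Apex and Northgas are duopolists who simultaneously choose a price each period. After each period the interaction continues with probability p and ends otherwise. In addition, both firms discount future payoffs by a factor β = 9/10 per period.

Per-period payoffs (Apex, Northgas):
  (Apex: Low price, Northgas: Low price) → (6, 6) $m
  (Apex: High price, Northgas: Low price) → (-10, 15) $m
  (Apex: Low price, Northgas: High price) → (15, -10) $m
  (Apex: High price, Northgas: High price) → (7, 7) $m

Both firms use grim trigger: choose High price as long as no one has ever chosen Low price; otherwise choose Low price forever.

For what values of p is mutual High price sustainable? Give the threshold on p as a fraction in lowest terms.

Expected continuation weight on next period's payoff is β·p = 9/10·p, which plays the role of the discount factor.
Cooperation requires 9/10·p ≥ (15−7)/(15−6) = 8/9, hence p ≥ 80/81.

80/81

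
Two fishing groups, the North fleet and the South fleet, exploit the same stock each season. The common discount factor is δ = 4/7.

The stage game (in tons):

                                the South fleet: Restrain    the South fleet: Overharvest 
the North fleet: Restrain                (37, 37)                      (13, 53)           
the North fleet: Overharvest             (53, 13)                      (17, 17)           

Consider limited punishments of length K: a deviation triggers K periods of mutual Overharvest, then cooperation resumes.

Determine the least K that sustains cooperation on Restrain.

Need Σ_{k=1}^{K} δ^k ≥ (53−37)/(37−17) = 0.8000 at δ = 4/7.
At K = 1 the sum is 0.5714 < 0.8000; at K = 2 it is 0.8980 ≥ 0.8000.
So the minimum punishment length is K = 2.

2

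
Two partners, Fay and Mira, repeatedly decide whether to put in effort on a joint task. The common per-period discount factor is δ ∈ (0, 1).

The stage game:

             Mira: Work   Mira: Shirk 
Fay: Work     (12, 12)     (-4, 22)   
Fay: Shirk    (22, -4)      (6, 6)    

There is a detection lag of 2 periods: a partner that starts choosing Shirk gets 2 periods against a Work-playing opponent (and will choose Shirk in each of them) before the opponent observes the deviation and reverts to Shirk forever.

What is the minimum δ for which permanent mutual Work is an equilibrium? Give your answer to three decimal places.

A deviator earns 22 for 2 periods, then 6 forever; cooperating earns 12 forever. Multiplying the IC by (1−δ):
12 ≥ 22(1−δ^2) + 6δ^2, so 16·δ^2 ≥ 10 and δ^2 ≥ 5/8.
δ ≥ (5/8)^(1/2) ≈ 0.791.

0.791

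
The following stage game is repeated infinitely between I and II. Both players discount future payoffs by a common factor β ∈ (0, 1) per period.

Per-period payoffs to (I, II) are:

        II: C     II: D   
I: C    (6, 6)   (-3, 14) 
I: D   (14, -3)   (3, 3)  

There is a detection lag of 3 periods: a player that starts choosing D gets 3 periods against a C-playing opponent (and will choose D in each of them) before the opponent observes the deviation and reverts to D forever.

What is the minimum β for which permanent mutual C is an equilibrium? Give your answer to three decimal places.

0.899

The best deviation is to choose D for all 3 undetected periods, earning 14 each, then 3 forever once detected.
Deviation value: 14(1−β^3)/(1−β) + 3β^3/(1−β); cooperation value: 6/(1−β).
IC: 6 ≥ 14(1−β^3) + 3β^3 = 14 − 11β^3.
So β^3 ≥ 8/11, giving β ≥ (8/11)^(1/3) ≈ 0.899.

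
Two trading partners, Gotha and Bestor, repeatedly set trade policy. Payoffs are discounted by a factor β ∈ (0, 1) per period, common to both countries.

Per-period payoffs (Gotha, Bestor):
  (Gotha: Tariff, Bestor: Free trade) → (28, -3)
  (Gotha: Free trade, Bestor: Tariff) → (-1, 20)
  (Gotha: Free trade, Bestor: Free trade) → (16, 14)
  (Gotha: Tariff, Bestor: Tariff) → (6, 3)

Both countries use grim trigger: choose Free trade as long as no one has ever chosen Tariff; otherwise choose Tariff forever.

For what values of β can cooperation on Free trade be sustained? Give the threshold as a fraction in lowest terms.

6/11

Gotha: cooperation gives 16 each period; deviation gives 28 once then 6 forever.
  16/(1−β) ≥ 28 + 6β/(1−β) ⇒ β ≥ 12/22 = 6/11.
Bestor: cooperation gives 14 each period; deviation gives 20 once then 3 forever.
  β ≥ 6/17.
Both must hold, so the binding constraint is Gotha's: β ≥ 6/11.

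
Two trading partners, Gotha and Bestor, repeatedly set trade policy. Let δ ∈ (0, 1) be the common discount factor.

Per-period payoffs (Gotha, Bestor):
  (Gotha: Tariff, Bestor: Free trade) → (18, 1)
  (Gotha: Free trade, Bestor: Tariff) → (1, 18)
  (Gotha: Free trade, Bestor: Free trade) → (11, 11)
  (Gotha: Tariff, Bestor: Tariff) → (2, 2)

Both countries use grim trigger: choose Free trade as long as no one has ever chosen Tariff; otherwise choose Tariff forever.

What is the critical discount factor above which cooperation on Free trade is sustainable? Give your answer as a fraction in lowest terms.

11/(1−δ) ≥ 18 + 2δ/(1−δ)
11 ≥ 18 − 16δ
δ ≥ 7/16.

7/16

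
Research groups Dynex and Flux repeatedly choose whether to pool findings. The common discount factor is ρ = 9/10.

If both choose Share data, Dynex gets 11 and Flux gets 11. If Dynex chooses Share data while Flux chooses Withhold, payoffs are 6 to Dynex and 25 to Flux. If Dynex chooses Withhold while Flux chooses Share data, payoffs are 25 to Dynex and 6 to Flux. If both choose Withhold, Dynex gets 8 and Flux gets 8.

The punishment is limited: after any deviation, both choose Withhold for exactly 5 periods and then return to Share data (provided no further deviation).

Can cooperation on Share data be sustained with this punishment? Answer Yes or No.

A one-shot deviation gives 25 now, then 8 for 5 periods, then back to 11.
Gain from deviating: (25−11) today; loss: (11−8) in each of the next 5 periods.
No-deviation condition: (11−8)(ρ+…+ρ^5) ≥ 25−11, i.e. ρ+…+ρ^5 ≥ 14/3.
At ρ = 9/10: ρ+…+ρ^5 = 3.6856 < 4.6667.
So cooperation is not sustainable.

No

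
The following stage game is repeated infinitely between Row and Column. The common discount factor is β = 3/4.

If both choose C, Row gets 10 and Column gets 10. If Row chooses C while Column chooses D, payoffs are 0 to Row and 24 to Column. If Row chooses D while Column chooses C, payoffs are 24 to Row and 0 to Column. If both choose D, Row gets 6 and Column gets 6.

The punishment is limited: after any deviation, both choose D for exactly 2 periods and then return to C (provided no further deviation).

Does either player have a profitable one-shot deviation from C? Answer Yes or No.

A one-shot deviation gives 24 now, then 6 for 2 periods, then back to 10.
Gain from deviating: (24−10) today; loss: (10−6) in each of the next 2 periods.
No-deviation condition: (10−6)(β+…+β^2) ≥ 24−10, i.e. β+…+β^2 ≥ 7/2.
At β = 3/4: β+…+β^2 = 1.3125 < 3.5000.
So cooperation is not sustainable.

Yes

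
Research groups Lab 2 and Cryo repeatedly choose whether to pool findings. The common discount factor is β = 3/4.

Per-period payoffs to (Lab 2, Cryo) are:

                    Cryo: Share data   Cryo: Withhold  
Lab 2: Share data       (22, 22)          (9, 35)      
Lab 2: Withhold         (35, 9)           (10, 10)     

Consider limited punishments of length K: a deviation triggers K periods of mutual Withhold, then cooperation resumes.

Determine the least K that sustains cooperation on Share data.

Need Σ_{k=1}^{K} β^k ≥ (35−22)/(22−10) = 1.0833 at β = 3/4.
At K = 1 the sum is 0.7500 < 1.0833; at K = 2 it is 1.3125 ≥ 1.0833.
So the minimum punishment length is K = 2.

2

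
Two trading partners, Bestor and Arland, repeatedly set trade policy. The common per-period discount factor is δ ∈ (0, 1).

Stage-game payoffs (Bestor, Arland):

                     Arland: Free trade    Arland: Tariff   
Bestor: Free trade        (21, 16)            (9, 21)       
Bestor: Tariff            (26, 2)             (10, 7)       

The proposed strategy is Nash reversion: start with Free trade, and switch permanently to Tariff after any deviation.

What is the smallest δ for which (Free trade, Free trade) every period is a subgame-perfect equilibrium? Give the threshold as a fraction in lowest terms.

For Bestor: deviation gain 26−21 = 5, per-period punishment loss 21−10 = 11. IC gives δ ≥ 5/16.
For Arland: gain 5, loss 9 per period, so δ ≥ 5/14.
The tighter constraint is Arland's, so cooperation needs δ ≥ 5/14.

5/14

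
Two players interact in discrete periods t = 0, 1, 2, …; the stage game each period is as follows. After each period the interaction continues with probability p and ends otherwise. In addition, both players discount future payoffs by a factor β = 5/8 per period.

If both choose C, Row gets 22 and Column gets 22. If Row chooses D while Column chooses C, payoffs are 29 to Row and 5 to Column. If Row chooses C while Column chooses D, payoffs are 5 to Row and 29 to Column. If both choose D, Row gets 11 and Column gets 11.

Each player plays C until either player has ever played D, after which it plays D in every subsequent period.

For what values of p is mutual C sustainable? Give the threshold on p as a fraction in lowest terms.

With continuation probability p and discount β, the effective per-period discount factor is βp.
Grim-trigger IC: βp ≥ (29−22)/(29−11) = 7/18.
So p ≥ (7/18)/(5/8) = 28/45.

28/45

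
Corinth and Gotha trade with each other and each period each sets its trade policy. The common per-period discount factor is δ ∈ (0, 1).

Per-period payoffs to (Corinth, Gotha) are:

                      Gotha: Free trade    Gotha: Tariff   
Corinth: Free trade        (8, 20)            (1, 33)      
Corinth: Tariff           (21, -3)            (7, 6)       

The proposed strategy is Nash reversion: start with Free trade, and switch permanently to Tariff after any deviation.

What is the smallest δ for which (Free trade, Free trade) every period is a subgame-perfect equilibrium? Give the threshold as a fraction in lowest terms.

13/14

Corinth's threshold: (21−8)/(21−7) = 13/14.
Gotha's threshold: (33−20)/(33−6) = 13/27.
13/14 > 13/27, so Corinth binds and δ* = 13/14.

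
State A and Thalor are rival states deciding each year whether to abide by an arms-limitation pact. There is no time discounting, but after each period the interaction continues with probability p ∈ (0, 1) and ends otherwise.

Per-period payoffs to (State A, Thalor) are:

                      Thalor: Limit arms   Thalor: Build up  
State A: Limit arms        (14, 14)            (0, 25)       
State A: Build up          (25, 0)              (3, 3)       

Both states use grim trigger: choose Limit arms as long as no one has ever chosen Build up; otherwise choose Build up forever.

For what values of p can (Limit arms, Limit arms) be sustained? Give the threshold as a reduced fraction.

With no time discounting, the continuation probability p plays the role of the discount factor.
Grim-trigger IC: 14/(1−p) ≥ 25 + 3p/(1−p) ⇒ p ≥ (25−14)/(25−3) = 1/2.

1/2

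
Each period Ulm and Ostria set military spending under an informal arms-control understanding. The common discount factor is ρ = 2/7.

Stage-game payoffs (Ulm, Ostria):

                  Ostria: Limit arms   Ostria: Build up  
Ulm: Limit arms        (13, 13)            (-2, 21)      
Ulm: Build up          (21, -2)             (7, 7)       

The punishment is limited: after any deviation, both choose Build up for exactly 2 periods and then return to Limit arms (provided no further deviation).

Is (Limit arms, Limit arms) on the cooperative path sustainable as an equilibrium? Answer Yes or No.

A one-shot deviation gives 21 now, then 7 for 2 periods, then back to 13.
Gain from deviating: (21−13) today; loss: (13−7) in each of the next 2 periods.
No-deviation condition: (13−7)(ρ+…+ρ^2) ≥ 21−13, i.e. ρ+…+ρ^2 ≥ 4/3.
At ρ = 2/7: ρ+…+ρ^2 = 0.3673 < 1.3333.
So cooperation is not sustainable.

No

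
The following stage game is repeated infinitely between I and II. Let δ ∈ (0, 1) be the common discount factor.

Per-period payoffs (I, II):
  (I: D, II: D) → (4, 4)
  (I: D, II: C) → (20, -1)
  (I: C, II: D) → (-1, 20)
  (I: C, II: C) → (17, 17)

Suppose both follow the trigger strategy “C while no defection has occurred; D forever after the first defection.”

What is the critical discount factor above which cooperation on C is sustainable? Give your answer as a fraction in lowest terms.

3/16

Under grim trigger the critical discount factor is (T−C)/(T−P) with T = 20, C = 17, P = 4.
δ* = (20−17)/(20−4) = 3/16.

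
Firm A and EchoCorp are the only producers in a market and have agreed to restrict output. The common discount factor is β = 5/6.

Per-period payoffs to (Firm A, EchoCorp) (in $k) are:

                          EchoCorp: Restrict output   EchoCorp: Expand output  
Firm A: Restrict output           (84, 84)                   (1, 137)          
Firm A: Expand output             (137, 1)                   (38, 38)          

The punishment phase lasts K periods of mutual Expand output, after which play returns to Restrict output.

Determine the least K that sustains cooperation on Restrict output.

No profitable deviation requires (84−38)(β+…+β^K) ≥ 137−84, i.e. β+…+β^K ≥ 53/46 ≈ 1.1522.
With β = 5/6, the partial sums are K=1: 0.8333, K=2: 1.5278.
K = 2 is the first length at which the sum reaches 1.1522.

2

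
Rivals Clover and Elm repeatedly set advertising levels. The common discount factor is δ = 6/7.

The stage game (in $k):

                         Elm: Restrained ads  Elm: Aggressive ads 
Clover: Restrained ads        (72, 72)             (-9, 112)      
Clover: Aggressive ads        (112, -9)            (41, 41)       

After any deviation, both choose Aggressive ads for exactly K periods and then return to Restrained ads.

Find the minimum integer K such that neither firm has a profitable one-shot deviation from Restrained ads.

IC: δ(1−δ^K)/(1−δ) ≥ (112−72)/(72−41) = 40/31.
With δ = 6/7: need 1 − δ^K ≥ 40/31·(1−6/7)/(6/7), i.e. δ^K ≤ 0.7849.
Since (6/7)^1 = 0.8571 and (6/7)^2 = 0.7347, the smallest such K is 2.

2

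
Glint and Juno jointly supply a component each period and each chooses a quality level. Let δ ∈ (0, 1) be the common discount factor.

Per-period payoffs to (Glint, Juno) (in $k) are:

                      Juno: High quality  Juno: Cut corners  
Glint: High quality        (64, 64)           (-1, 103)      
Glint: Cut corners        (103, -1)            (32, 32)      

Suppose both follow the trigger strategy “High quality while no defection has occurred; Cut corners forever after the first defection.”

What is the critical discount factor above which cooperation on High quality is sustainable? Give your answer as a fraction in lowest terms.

39/71

One-period gain from deviating is 103 − 64 = 39. The loss is 64 − 32 = 32 in every subsequent period, with present value 32·δ/(1−δ).
Deviation is unprofitable when 32·δ/(1−δ) ≥ 39, i.e. δ/(1−δ) ≥ 39/32.
Equivalently δ ≥ 39/(39+32) = 39/71.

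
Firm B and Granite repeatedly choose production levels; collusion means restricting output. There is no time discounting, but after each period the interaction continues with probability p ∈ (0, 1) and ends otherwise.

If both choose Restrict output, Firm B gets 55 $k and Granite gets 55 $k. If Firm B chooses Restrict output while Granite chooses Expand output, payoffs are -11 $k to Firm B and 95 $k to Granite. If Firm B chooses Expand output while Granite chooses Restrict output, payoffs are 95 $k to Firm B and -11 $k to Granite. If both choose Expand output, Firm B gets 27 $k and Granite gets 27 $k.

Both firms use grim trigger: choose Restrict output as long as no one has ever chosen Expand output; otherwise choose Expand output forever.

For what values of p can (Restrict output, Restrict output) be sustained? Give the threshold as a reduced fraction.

10/17

With no time discounting, the continuation probability p plays the role of the discount factor.
Grim-trigger IC: 55/(1−p) ≥ 95 + 27p/(1−p) ⇒ p ≥ (95−55)/(95−27) = 10/17.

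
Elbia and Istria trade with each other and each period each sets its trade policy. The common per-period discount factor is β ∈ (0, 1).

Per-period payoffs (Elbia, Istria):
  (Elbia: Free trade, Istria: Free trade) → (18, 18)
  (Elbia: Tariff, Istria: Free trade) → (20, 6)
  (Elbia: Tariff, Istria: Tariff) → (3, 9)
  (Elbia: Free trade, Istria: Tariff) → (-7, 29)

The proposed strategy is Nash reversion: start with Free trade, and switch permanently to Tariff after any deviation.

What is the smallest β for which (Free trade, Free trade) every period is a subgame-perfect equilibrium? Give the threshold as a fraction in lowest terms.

11/20

Elbia: cooperation gives 18 each period; deviation gives 20 once then 3 forever.
  18/(1−β) ≥ 20 + 3β/(1−β) ⇒ β ≥ 2/17.
Istria: cooperation gives 18 each period; deviation gives 29 once then 9 forever.
  β ≥ 11/20.
Both must hold, so the binding constraint is Istria's: β ≥ 11/20.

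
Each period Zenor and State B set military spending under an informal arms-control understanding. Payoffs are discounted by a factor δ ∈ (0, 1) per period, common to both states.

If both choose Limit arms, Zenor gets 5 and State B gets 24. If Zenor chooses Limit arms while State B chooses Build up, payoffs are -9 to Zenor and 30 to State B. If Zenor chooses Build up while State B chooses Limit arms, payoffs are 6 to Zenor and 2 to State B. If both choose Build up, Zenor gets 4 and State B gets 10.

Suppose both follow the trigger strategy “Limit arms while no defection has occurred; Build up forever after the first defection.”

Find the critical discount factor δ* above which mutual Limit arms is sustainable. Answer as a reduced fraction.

1/2

Zenor: cooperation gives 5 each period; deviation gives 6 once then 4 forever.
  5/(1−δ) ≥ 6 + 4δ/(1−δ) ⇒ δ ≥ 1/2.
State B: cooperation gives 24 each period; deviation gives 30 once then 10 forever.
  δ ≥ 6/20 = 3/10.
Both must hold, so the binding constraint is Zenor's: δ ≥ 1/2.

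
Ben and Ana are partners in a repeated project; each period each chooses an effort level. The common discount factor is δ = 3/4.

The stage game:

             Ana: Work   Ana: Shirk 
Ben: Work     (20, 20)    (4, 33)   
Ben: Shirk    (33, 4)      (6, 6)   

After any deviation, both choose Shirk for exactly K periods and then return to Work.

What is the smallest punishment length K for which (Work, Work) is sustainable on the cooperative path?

2

No profitable deviation requires (20−6)(δ+…+δ^K) ≥ 33−20, i.e. δ+…+δ^K ≥ 13/14 ≈ 0.9286.
With δ = 3/4, the partial sums are K=1: 0.7500, K=2: 1.3125.
K = 2 is the first length at which the sum reaches 0.9286.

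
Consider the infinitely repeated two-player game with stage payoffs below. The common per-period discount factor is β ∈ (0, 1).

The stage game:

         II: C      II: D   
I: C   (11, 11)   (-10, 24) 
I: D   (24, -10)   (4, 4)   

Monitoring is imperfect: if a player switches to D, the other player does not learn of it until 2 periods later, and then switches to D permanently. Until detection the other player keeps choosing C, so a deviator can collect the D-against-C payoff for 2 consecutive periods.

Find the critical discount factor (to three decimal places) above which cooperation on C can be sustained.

The best deviation is to choose D for all 2 undetected periods, earning 24 each, then 4 forever once detected.
Deviation value: 24(1−β^2)/(1−β) + 4β^2/(1−β); cooperation value: 11/(1−β).
IC: 11 ≥ 24(1−β^2) + 4β^2 = 24 − 20β^2.
So β^2 ≥ 13/20, giving β ≥ (13/20)^(1/2) ≈ 0.806.

0.806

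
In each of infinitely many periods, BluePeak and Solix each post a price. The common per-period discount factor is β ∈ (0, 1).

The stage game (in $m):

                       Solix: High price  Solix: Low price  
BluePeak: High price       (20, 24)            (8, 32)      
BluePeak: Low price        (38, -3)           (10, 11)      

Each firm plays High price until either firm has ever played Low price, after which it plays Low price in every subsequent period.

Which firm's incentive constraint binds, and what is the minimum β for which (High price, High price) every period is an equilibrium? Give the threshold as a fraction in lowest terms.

BluePeak's threshold: (38−20)/(38−10) = 9/14.
Solix's threshold: (32−24)/(32−11) = 8/21.
9/14 > 8/21, so BluePeak binds and β* = 9/14.

BluePeak; β ≥ 9/14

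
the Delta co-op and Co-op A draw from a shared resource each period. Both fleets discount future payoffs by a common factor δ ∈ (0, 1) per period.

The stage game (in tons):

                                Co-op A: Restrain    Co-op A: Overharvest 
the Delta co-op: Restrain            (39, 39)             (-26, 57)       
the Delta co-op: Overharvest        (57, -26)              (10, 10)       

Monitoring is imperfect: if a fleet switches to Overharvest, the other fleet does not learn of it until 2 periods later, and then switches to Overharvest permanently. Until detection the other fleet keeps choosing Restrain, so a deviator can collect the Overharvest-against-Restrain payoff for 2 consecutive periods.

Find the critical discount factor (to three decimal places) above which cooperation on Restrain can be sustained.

0.619

The best deviation is to choose Overharvest for all 2 undetected periods, earning 57 each, then 10 forever once detected.
Deviation value: 57(1−δ^2)/(1−δ) + 10δ^2/(1−δ); cooperation value: 39/(1−δ).
IC: 39 ≥ 57(1−δ^2) + 10δ^2 = 57 − 47δ^2.
So δ^2 ≥ 18/47, giving δ ≥ (18/47)^(1/2) ≈ 0.619.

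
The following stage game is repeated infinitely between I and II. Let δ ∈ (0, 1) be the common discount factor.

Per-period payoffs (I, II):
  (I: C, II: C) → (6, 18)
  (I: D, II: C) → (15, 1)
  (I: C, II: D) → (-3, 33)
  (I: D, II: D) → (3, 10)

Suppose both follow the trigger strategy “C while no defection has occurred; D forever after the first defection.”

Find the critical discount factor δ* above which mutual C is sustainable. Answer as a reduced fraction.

3/4

For I: deviation gain 15−6 = 9, per-period punishment loss 6−3 = 3. IC gives δ ≥ 9/12 = 3/4.
For II: gain 15, loss 8 per period, so δ ≥ 15/23.
The tighter constraint is I's, so cooperation needs δ ≥ 3/4.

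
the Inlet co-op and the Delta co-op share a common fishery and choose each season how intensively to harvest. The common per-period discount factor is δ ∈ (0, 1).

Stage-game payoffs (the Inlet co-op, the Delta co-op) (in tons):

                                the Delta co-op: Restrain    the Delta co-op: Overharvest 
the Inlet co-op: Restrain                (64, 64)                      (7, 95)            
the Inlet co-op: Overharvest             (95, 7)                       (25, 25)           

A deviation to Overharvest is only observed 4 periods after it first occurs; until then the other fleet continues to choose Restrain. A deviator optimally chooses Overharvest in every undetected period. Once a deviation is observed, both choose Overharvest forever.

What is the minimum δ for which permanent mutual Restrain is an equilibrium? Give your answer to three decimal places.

0.816

Deviating for the 4 undetected periods gains 95−64 = 31 per period over cooperation, then loses 64−25 = 39 per period forever once punishment starts.
Gain: 31(1 + δ + … + δ^3); loss: 39·δ^4/(1−δ).
No profitable deviation ⇔ 31(1−δ^4) ≤ 39·δ^4, i.e. δ^4 ≥ 31/(31+39) = 31/70.
Hence δ ≥ (31/70)^(1/4) ≈ 0.816.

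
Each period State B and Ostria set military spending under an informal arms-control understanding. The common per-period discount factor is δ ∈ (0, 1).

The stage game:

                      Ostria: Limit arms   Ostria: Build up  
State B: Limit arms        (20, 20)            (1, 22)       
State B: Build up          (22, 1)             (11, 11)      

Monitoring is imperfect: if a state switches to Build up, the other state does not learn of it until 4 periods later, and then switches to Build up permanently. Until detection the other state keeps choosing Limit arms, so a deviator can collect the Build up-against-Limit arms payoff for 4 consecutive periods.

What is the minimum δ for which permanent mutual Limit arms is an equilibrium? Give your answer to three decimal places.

The best deviation is to choose Build up for all 4 undetected periods, earning 22 each, then 11 forever once detected.
Deviation value: 22(1−δ^4)/(1−δ) + 11δ^4/(1−δ); cooperation value: 20/(1−δ).
IC: 20 ≥ 22(1−δ^4) + 11δ^4 = 22 − 11δ^4.
So δ^4 ≥ 2/11, giving δ ≥ (2/11)^(1/4) ≈ 0.653.

0.653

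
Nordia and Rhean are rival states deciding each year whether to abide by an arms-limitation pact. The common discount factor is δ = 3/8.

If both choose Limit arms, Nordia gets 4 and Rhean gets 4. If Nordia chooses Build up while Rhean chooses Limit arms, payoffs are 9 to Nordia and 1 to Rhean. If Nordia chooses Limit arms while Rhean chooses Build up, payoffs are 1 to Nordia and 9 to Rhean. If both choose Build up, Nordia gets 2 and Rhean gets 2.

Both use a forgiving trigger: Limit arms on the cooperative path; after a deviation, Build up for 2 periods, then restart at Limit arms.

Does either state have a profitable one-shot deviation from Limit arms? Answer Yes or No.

Yes

A one-shot deviation gives 9 now, then 2 for 2 periods, then back to 4.
Gain from deviating: (9−4) today; loss: (4−2) in each of the next 2 periods.
No-deviation condition: (4−2)(δ+…+δ^2) ≥ 9−4, i.e. δ+…+δ^2 ≥ 5/2.
At δ = 3/8: δ+…+δ^2 = 0.5156 < 2.5000.
So cooperation is not sustainable.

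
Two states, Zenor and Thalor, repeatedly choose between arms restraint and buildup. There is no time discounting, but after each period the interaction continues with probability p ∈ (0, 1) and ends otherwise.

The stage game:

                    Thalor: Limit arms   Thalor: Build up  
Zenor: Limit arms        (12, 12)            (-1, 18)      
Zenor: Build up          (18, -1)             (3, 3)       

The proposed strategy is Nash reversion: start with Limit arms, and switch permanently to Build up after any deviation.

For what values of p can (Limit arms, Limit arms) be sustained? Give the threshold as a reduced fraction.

With no time discounting, the continuation probability p plays the role of the discount factor.
Grim-trigger IC: 12/(1−p) ≥ 18 + 3p/(1−p) ⇒ p ≥ (18−12)/(18−3) = 2/5.

2/5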